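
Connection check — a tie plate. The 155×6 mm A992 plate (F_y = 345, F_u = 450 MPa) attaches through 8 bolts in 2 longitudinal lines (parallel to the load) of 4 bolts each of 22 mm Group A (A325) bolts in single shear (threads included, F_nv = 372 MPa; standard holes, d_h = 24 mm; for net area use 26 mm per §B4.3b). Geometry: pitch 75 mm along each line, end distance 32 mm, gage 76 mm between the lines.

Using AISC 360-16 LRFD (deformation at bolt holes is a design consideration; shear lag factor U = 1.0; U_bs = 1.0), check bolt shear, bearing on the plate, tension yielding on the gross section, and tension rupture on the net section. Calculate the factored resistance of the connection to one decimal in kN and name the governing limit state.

208.6 kN (net-section rupture governs)

Bolt shear: A_b = π(22)²/4 = 380.13 mm². φR_n = 0.75 × 372 × 380.13 × 8 × 1 = 848.5 kN.
Bearing (6 mm plate, F_u = 450 MPa): end bolts L_c = 32 − 24/2 = 20, R_n = min(1.2×20×6×450, 2.4×22×6×450) = 64.8 kN/bolt; interior L_c = 75 − 24 = 51, R_n = 142.56 kN/bolt. φR_n = 0.75 × (2×64.8 + 6×142.56) = 738.7 kN.
Tension yield (gross): A_g = 155×6 = 930 mm². φR_n = 0.90 × 345 × 930 = 288.8 kN.
Tension rupture (net): A_n = (155 − 2×26)×6 = 618 mm² (U = 1.0, A_e = A_n). φR_n = 0.75 × 450 × 618 = 208.6 kN.
Governing: min(848.5, 738.7, 288.8, 208.6) = 208.6 kN → net-section rupture.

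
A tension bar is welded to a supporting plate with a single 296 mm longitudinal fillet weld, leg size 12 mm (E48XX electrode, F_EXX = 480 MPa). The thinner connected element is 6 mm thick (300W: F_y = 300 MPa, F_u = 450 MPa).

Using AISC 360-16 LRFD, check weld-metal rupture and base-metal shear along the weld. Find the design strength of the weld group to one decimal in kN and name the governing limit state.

Weld metal: throat = 0.707×12 = 8.484 mm, L = 296 mm. φR_n = 0.75 × 0.6 × 480 × 8.484 × 296 = 542.4 kN.
Base metal shear (6 mm plate): yield φR_n = 1.0×0.6×300×6×296 = 319.7 kN; rupture φR_n = 0.75×0.6×450×6×296 = 359.6 kN; take 319.7 kN (yield).
Governing: min(542.4, 319.7) = 319.7 kN → base-metal shear.

319.7 kN (base-metal shear governs)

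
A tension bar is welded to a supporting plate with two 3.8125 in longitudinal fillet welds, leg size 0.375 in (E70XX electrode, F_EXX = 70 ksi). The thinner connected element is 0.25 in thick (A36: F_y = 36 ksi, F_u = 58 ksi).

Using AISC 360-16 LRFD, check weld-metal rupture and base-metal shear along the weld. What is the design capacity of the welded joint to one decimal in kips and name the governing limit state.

Weld metal: throat = 0.707×0.375 = 0.26513 in, L = 2×3.8125 = 7.625 in. φR_n = 0.75 × 0.6 × 70 × 0.26513 × 7.625 = 63.7 kips.
Base metal shear (0.25 in plate): yield φR_n = 1.0×0.6×36×0.25×7.625 = 41.2 kips; rupture φR_n = 0.75×0.6×58×0.25×7.625 = 49.8 kips; take 41.2 kips (yield).
Governing: min(63.7, 41.2) = 41.2 kips → base-metal shear.

41.2 kips (base-metal shear governs)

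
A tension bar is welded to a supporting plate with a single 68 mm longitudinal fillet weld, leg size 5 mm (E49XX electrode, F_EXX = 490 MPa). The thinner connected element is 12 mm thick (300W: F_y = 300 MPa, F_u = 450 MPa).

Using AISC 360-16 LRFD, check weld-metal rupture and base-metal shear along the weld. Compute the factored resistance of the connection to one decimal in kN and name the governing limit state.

53.0 kN (weld metal governs)

Weld metal: throat = 0.707×5 = 3.535 mm, L = 68 mm. φR_n = 0.75 × 0.6 × 490 × 3.535 × 68 = 53.0 kN.
Base metal shear (12 mm plate): yield φR_n = 1.0×0.6×300×12×68 = 146.9 kN; rupture φR_n = 0.75×0.6×450×12×68 = 165.2 kN; take 146.9 kN (yield).
Governing: min(53.0, 146.9) = 53.0 kN → weld metal.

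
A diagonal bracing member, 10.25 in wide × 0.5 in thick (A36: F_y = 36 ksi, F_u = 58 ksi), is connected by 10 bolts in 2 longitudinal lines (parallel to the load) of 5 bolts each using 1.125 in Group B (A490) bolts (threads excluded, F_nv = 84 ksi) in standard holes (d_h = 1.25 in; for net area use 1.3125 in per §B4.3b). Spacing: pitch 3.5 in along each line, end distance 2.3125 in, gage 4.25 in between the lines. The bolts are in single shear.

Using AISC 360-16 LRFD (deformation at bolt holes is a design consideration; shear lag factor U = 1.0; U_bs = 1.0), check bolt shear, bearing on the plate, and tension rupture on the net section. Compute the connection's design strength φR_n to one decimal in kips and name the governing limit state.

165.8 kips (net-section rupture governs)

Bolt shear: A_b = π(1.125)²/4 = 0.99402 in². φR_n = 0.75 × 84 × 0.99402 × 10 × 1 = 626.2 kips.
Bearing (0.5 in plate, F_u = 58 ksi): end bolts L_c = 2.3125 − 1.25/2 = 1.6875, R_n = min(1.2×1.6875×0.5×58, 2.4×1.125×0.5×58) = 58.725 kips/bolt; interior L_c = 3.5 − 1.25 = 2.25, R_n = 78.3 kips/bolt. φR_n = 0.75 × (2×58.725 + 8×78.3) = 557.9 kips.
Tension rupture (net): A_n = (10.25 − 2×1.3125)×0.5 = 3.8125 in² (U = 1.0, A_e = A_n). φR_n = 0.75 × 58 × 3.8125 = 165.8 kips.
Governing: min(626.2, 557.9, 165.8) = 165.8 kips → net-section rupture.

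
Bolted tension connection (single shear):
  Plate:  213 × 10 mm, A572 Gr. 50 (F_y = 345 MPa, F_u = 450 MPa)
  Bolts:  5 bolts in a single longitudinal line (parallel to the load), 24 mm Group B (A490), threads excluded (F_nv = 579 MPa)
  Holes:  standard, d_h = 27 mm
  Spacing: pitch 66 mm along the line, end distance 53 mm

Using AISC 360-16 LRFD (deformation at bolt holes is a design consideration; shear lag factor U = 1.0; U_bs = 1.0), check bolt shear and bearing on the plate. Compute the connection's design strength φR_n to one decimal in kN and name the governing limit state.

791.8 kN (bearing governs)

Bolt shear: A_b = π(24)²/4 = 452.39 mm². φR_n = 0.75 × 579 × 452.39 × 5 × 1 = 982.3 kN.
Bearing (10 mm plate, F_u = 450 MPa): end bolts L_c = 53 − 27/2 = 39.5, R_n = min(1.2×39.5×10×450, 2.4×24×10×450) = 213.3 kN/bolt; interior L_c = 66 − 27 = 39, R_n = 210.6 kN/bolt. φR_n = 0.75 × (1×213.3 + 4×210.6) = 791.8 kN.
Governing: min(982.3, 791.8) = 791.8 kN → bearing.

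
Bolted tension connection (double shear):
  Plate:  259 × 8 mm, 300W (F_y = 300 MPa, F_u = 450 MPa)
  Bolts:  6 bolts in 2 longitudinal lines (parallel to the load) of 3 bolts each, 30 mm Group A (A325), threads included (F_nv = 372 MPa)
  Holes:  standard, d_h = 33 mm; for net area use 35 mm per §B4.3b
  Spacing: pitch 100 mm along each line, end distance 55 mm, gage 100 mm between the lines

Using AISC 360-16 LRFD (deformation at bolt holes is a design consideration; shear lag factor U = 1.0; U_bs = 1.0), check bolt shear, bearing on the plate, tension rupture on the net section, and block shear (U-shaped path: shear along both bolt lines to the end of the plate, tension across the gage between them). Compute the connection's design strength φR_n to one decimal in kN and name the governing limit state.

510.3 kN (net-section rupture governs)

Bolt shear: A_b = π(30)²/4 = 706.86 mm². φR_n = 0.75 × 372 × 706.86 × 6 × 2 = 2366.6 kN.
Bearing (8 mm plate, F_u = 450 MPa): end bolts L_c = 55 − 33/2 = 38.5, R_n = min(1.2×38.5×8×450, 2.4×30×8×450) = 166.32 kN/bolt; interior L_c = 100 − 33 = 67, R_n = 259.2 kN/bolt. φR_n = 0.75 × (2×166.32 + 4×259.2) = 1027.1 kN.
Tension rupture (net): A_n = (259 − 2×35)×8 = 1512 mm² (U = 1.0, A_e = A_n). φR_n = 0.75 × 450 × 1512 = 510.3 kN.
Block shear: shear path 2×[55+2×100] = 2×255 mm, A_gv = 4080, A_nv = 2×(255 − 2.5×35)×8 = 2680 mm²; tension across gage: (100 − 1×35)×8 = 520 mm². R_n = min(0.6×450×2680, 0.6×300×4080) + 1.0×450×520 = min(723.6, 734.4) + 234 = 957.6 kN. φR_n = 0.75 × 957.6 = 718.2 kN.
Governing: min(2366.6, 1027.1, 510.3, 718.2) = 510.3 kN → net-section rupture.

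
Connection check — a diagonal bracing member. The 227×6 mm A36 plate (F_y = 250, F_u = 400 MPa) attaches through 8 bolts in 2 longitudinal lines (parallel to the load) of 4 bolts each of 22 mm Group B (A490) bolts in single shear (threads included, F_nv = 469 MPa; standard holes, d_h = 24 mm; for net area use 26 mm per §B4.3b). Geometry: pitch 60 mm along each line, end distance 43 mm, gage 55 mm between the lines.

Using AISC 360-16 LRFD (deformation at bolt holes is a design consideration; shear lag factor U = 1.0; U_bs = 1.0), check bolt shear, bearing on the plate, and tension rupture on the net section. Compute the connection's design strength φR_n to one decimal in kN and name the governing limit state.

315.0 kN (net-section rupture governs)

Bolt shear: A_b = π(22)²/4 = 380.13 mm². φR_n = 0.75 × 469 × 380.13 × 8 × 1 = 1069.7 kN.
Bearing (6 mm plate, F_u = 400 MPa): end bolts L_c = 43 − 24/2 = 31, R_n = min(1.2×31×6×400, 2.4×22×6×400) = 89.28 kN/bolt; interior L_c = 60 − 24 = 36, R_n = 103.68 kN/bolt. φR_n = 0.75 × (2×89.28 + 6×103.68) = 600.5 kN.
Tension rupture (net): A_n = (227 − 2×26)×6 = 1050 mm² (U = 1.0, A_e = A_n). φR_n = 0.75 × 400 × 1050 = 315.0 kN.
Governing: min(1069.7, 600.5, 315.0) = 315.0 kN → net-section rupture.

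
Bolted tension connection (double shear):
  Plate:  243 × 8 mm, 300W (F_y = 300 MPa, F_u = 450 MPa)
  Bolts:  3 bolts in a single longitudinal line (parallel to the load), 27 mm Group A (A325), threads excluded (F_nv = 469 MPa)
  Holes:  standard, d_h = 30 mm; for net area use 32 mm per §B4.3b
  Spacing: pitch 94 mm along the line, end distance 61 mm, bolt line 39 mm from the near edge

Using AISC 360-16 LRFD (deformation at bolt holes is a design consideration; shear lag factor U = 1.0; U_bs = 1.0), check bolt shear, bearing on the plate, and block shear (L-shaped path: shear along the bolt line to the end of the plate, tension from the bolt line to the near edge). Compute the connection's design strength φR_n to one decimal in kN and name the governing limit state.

331.0 kN (block shear governs)

Bolt shear: A_b = π(27)²/4 = 572.56 mm². φR_n = 0.75 × 469 × 572.56 × 3 × 2 = 1208.4 kN.
Bearing (8 mm plate, F_u = 450 MPa): end bolts L_c = 61 − 30/2 = 46, R_n = min(1.2×46×8×450, 2.4×27×8×450) = 198.72 kN/bolt; interior L_c = 94 − 30 = 64, R_n = 233.28 kN/bolt. φR_n = 0.75 × (1×198.72 + 2×233.28) = 499.0 kN.
Block shear: shear path 1×[61+2×94] = 1×249 mm, A_gv = 1992, A_nv = 1×(249 − 2.5×32)×8 = 1352 mm²; tension to near edge: (39 − 0.5×32)×8 = 184 mm². R_n = min(0.6×450×1352, 0.6×300×1992) + 1.0×450×184 = min(365.04, 358.56) + 82.8 = 441.36 kN. φR_n = 0.75 × 441.36 = 331.0 kN.
Governing: min(1208.4, 499.0, 331.0) = 331.0 kN → block shear.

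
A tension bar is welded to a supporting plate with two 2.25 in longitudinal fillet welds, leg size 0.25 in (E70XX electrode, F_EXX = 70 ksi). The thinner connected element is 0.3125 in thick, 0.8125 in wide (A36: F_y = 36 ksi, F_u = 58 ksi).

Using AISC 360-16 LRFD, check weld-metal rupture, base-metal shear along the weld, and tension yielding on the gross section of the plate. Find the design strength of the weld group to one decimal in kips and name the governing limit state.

Weld metal: throat = 0.707×0.25 = 0.17675 in, L = 2×2.25 = 4.5 in. φR_n = 0.75 × 0.6 × 70 × 0.17675 × 4.5 = 25.1 kips.
Base metal shear (0.3125 in plate): yield φR_n = 1.0×0.6×36×0.3125×4.5 = 30.4 kips; rupture φR_n = 0.75×0.6×58×0.3125×4.5 = 36.7 kips; take 30.4 kips (yield).
Tension yield (gross): A_g = 0.8125×0.3125 = 0.25391 in². φR_n = 0.90 × 36 × 0.25391 = 8.2 kips.
Governing: min(25.1, 30.4, 8.2) = 8.2 kips → gross-section yield.

8.2 kips (gross-section yield governs)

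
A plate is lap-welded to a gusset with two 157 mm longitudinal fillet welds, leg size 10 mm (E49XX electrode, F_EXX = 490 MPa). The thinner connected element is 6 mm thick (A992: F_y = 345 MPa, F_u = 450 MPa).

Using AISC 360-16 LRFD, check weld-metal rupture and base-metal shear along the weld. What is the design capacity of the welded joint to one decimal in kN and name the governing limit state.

Weld metal: throat = 0.707×10 = 7.07 mm, L = 2×157 = 314 mm. φR_n = 0.75 × 0.6 × 490 × 7.07 × 314 = 489.5 kN.
Base metal shear (6 mm plate): yield φR_n = 1.0×0.6×345×6×314 = 390.0 kN; rupture φR_n = 0.75×0.6×450×6×314 = 381.5 kN; take 381.5 kN (rupture).
Governing: min(489.5, 381.5) = 381.5 kN → base-metal shear.

381.5 kN (base-metal shear governs)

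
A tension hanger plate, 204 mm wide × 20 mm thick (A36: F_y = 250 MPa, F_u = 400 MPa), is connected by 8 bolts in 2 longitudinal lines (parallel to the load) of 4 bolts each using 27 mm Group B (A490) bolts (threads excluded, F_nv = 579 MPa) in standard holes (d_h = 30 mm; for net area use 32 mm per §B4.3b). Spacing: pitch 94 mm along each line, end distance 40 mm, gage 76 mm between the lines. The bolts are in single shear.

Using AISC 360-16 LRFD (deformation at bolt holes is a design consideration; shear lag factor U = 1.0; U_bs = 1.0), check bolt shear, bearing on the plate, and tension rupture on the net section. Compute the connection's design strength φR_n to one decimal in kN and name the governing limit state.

Bolt shear: A_b = π(27)²/4 = 572.56 mm². φR_n = 0.75 × 579 × 572.56 × 8 × 1 = 1989.1 kN.
Bearing (20 mm plate, F_u = 400 MPa): end bolts L_c = 40 − 30/2 = 25, R_n = min(1.2×25×20×400, 2.4×27×20×400) = 240 kN/bolt; interior L_c = 94 − 30 = 64, R_n = 518.4 kN/bolt. φR_n = 0.75 × (2×240 + 6×518.4) = 2692.8 kN.
Tension rupture (net): A_n = (204 − 2×32)×20 = 2800 mm² (U = 1.0, A_e = A_n). φR_n = 0.75 × 400 × 2800 = 840.0 kN.
Governing: min(1989.1, 2692.8, 840.0) = 840.0 kN → net-section rupture.

840.0 kN (net-section rupture governs)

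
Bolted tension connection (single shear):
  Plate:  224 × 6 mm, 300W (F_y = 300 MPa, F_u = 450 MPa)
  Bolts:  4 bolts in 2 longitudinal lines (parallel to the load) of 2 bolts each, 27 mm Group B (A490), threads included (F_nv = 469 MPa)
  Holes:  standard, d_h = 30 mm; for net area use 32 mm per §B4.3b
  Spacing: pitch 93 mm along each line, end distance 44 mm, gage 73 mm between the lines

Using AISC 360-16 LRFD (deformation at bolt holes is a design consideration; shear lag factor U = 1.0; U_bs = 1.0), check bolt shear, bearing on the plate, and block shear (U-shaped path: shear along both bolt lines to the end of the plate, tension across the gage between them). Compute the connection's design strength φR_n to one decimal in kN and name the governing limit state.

299.3 kN (block shear governs)

Bolt shear: A_b = π(27)²/4 = 572.56 mm². φR_n = 0.75 × 469 × 572.56 × 4 × 1 = 805.6 kN.
Bearing (6 mm plate, F_u = 450 MPa): end bolts L_c = 44 − 30/2 = 29, R_n = min(1.2×29×6×450, 2.4×27×6×450) = 93.96 kN/bolt; interior L_c = 93 − 30 = 63, R_n = 174.96 kN/bolt. φR_n = 0.75 × (2×93.96 + 2×174.96) = 403.4 kN.
Block shear: shear path 2×[44+1×93] = 2×137 mm, A_gv = 1644, A_nv = 2×(137 − 1.5×32)×6 = 1068 mm²; tension across gage: (73 − 1×32)×6 = 246 mm². R_n = min(0.6×450×1068, 0.6×300×1644) + 1.0×450×246 = min(288.36, 295.92) + 110.7 = 399.06 kN. φR_n = 0.75 × 399.06 = 299.3 kN.
Governing: min(805.6, 403.4, 299.3) = 299.3 kN → block shear.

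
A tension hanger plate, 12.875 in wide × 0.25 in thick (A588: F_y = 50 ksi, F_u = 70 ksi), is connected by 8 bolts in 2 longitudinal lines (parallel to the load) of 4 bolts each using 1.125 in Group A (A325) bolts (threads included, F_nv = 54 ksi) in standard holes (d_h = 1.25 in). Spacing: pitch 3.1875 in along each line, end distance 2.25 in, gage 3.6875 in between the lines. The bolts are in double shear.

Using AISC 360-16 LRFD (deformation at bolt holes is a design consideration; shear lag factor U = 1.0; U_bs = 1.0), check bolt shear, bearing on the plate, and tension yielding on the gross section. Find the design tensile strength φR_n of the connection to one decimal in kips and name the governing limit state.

144.8 kips (gross-section yield governs)

Bolt shear: A_b = π(1.125)²/4 = 0.99402 in². φR_n = 0.75 × 54 × 0.99402 × 8 × 2 = 644.1 kips.
Bearing (0.25 in plate, F_u = 70 ksi): end bolts L_c = 2.25 − 1.25/2 = 1.625, R_n = min(1.2×1.625×0.25×70, 2.4×1.125×0.25×70) = 34.125 kips/bolt; interior L_c = 3.1875 − 1.25 = 1.9375, R_n = 40.688 kips/bolt. φR_n = 0.75 × (2×34.125 + 6×40.688) = 234.3 kips.
Tension yield (gross): A_g = 12.875×0.25 = 3.2188 in². φR_n = 0.90 × 50 × 3.2188 = 144.8 kips.
Governing: min(644.1, 234.3, 144.8) = 144.8 kips → gross-section yield.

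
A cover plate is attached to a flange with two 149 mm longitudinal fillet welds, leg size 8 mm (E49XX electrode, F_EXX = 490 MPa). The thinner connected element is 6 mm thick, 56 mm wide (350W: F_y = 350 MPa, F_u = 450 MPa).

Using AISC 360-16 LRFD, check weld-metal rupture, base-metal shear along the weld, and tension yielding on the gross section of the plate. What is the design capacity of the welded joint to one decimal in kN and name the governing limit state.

Weld metal: throat = 0.707×8 = 5.656 mm, L = 2×149 = 298 mm. φR_n = 0.75 × 0.6 × 490 × 5.656 × 298 = 371.7 kN.
Base metal shear (6 mm plate): yield φR_n = 1.0×0.6×350×6×298 = 375.5 kN; rupture φR_n = 0.75×0.6×450×6×298 = 362.1 kN; take 362.1 kN (rupture).
Tension yield (gross): A_g = 56×6 = 336 mm². φR_n = 0.90 × 350 × 336 = 105.8 kN.
Governing: min(371.7, 362.1, 105.8) = 105.8 kN → gross-section yield.

105.8 kN (gross-section yield governs)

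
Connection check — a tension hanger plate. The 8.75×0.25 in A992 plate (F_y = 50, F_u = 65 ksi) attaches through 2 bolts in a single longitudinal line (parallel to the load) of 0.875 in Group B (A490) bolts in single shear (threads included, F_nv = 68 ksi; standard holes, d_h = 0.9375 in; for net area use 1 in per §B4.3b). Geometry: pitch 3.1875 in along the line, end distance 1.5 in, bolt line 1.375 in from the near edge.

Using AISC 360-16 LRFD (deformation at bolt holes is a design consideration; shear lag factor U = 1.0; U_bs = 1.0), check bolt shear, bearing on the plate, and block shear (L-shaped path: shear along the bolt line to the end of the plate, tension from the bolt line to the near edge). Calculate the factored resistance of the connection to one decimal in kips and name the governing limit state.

Bolt shear: A_b = π(0.875)²/4 = 0.60132 in². φR_n = 0.75 × 68 × 0.60132 × 2 × 1 = 61.3 kips.
Bearing (0.25 in plate, F_u = 65 ksi): end bolts L_c = 1.5 − 0.9375/2 = 1.03125, R_n = min(1.2×1.03125×0.25×65, 2.4×0.875×0.25×65) = 20.109 kips/bolt; interior L_c = 3.1875 − 0.9375 = 2.25, R_n = 34.125 kips/bolt. φR_n = 0.75 × (1×20.109 + 1×34.125) = 40.7 kips.
Block shear: shear path 1×[1.5+1×3.1875] = 1×4.6875 in, A_gv = 1.1719, A_nv = 1×(4.6875 − 1.5×1)×0.25 = 0.79688 in²; tension to near edge: (1.375 − 0.5×1)×0.25 = 0.21875 in². R_n = min(0.6×65×0.79688, 0.6×50×1.1719) + 1.0×65×0.21875 = min(31.078, 35.157) + 14.219 = 45.297 kips. φR_n = 0.75 × 45.297 = 34.0 kips.
Governing: min(61.3, 40.7, 34.0) = 34.0 kips → block shear.

34.0 kips (block shear governs)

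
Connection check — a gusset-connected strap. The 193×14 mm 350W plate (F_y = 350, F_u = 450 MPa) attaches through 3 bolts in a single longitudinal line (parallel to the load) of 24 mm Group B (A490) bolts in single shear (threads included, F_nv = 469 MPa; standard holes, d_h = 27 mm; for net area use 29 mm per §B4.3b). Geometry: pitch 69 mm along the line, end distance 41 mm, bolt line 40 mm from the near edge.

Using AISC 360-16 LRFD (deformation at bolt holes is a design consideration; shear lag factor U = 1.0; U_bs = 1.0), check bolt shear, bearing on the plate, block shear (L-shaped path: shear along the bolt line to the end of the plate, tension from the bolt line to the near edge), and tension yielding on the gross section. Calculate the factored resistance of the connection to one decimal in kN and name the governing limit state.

422.4 kN (block shear governs)

Bolt shear: A_b = π(24)²/4 = 452.39 mm². φR_n = 0.75 × 469 × 452.39 × 3 × 1 = 477.4 kN.
Bearing (14 mm plate, F_u = 450 MPa): end bolts L_c = 41 − 27/2 = 27.5, R_n = min(1.2×27.5×14×450, 2.4×24×14×450) = 207.9 kN/bolt; interior L_c = 69 − 27 = 42, R_n = 317.52 kN/bolt. φR_n = 0.75 × (1×207.9 + 2×317.52) = 632.2 kN.
Block shear: shear path 1×[41+2×69] = 1×179 mm, A_gv = 2506, A_nv = 1×(179 − 2.5×29)×14 = 1491 mm²; tension to near edge: (40 − 0.5×29)×14 = 357 mm². R_n = min(0.6×450×1491, 0.6×350×2506) + 1.0×450×357 = min(402.57, 526.26) + 160.65 = 563.22 kN. φR_n = 0.75 × 563.22 = 422.4 kN.
Tension yield (gross): A_g = 193×14 = 2702 mm². φR_n = 0.90 × 350 × 2702 = 851.1 kN.
Governing: min(477.4, 632.2, 422.4, 851.1) = 422.4 kN → block shear.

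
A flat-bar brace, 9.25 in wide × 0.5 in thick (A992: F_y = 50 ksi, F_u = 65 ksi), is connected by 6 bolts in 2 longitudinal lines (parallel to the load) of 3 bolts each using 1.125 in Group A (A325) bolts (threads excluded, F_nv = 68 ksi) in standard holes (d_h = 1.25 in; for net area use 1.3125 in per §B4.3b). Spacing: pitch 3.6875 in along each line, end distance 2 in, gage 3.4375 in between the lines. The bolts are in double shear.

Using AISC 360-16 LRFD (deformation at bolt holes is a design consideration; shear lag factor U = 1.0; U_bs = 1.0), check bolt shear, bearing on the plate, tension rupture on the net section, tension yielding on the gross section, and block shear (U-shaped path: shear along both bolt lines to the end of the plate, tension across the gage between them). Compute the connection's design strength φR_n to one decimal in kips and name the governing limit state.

Bolt shear: A_b = π(1.125)²/4 = 0.99402 in². φR_n = 0.75 × 68 × 0.99402 × 6 × 2 = 608.3 kips.
Bearing (0.5 in plate, F_u = 65 ksi): end bolts L_c = 2 − 1.25/2 = 1.375, R_n = min(1.2×1.375×0.5×65, 2.4×1.125×0.5×65) = 53.625 kips/bolt; interior L_c = 3.6875 − 1.25 = 2.4375, R_n = 87.75 kips/bolt. φR_n = 0.75 × (2×53.625 + 4×87.75) = 343.7 kips.
Tension rupture (net): A_n = (9.25 − 2×1.3125)×0.5 = 3.3125 in² (U = 1.0, A_e = A_n). φR_n = 0.75 × 65 × 3.3125 = 161.5 kips.
Tension yield (gross): A_g = 9.25×0.5 = 4.625 in². φR_n = 0.90 × 50 × 4.625 = 208.1 kips.
Block shear: shear path 2×[2+2×3.6875] = 2×9.375 in, A_gv = 9.375, A_nv = 2×(9.375 − 2.5×1.3125)×0.5 = 6.0938 in²; tension across gage: (3.4375 − 1×1.3125)×0.5 = 1.0625 in². R_n = min(0.6×65×6.0938, 0.6×50×9.375) + 1.0×65×1.0625 = min(237.66, 281.25) + 69.063 = 306.72 kips. φR_n = 0.75 × 306.72 = 230.0 kips.
Governing: min(608.3, 343.7, 161.5, 208.1, 230.0) = 161.5 kips → net-section rupture.

161.5 kips (net-section rupture governs)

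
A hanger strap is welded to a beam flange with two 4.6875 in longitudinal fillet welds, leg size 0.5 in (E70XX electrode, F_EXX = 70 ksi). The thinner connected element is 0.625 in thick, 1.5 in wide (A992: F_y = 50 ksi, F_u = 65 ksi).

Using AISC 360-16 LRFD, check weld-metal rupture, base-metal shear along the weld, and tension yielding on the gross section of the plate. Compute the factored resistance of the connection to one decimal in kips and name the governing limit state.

42.2 kips (gross-section yield governs)

Weld metal: throat = 0.707×0.5 = 0.3535 in, L = 2×4.6875 = 9.375 in. φR_n = 0.75 × 0.6 × 70 × 0.3535 × 9.375 = 104.4 kips.
Base metal shear (0.625 in plate): yield φR_n = 1.0×0.6×50×0.625×9.375 = 175.8 kips; rupture φR_n = 0.75×0.6×65×0.625×9.375 = 171.4 kips; take 171.4 kips (rupture).
Tension yield (gross): A_g = 1.5×0.625 = 0.9375 in². φR_n = 0.90 × 50 × 0.9375 = 42.2 kips.
Governing: min(104.4, 171.4, 42.2) = 42.2 kips → gross-section yield.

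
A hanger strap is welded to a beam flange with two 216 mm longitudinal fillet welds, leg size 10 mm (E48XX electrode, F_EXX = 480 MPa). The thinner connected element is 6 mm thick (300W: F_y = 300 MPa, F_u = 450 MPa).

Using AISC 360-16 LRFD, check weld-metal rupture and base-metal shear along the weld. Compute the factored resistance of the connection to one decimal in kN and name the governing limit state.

466.6 kN (base-metal shear governs)

Weld metal: throat = 0.707×10 = 7.07 mm, L = 2×216 = 432 mm. φR_n = 0.75 × 0.6 × 480 × 7.07 × 432 = 659.7 kN.
Base metal shear (6 mm plate): yield φR_n = 1.0×0.6×300×6×432 = 466.6 kN; rupture φR_n = 0.75×0.6×450×6×432 = 524.9 kN; take 466.6 kN (yield).
Governing: min(659.7, 466.6) = 466.6 kN → base-metal shear.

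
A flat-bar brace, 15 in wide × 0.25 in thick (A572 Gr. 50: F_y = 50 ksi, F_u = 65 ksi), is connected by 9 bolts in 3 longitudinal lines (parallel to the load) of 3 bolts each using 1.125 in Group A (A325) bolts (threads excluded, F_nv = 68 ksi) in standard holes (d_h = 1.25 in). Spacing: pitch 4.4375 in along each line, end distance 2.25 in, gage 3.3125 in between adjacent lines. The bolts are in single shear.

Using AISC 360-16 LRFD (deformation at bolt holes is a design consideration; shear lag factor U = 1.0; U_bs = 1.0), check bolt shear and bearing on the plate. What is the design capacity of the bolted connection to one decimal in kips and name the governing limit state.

Bolt shear: A_b = π(1.125)²/4 = 0.99402 in². φR_n = 0.75 × 68 × 0.99402 × 9 × 1 = 456.3 kips.
Bearing (0.25 in plate, F_u = 65 ksi): end bolts L_c = 2.25 − 1.25/2 = 1.625, R_n = min(1.2×1.625×0.25×65, 2.4×1.125×0.25×65) = 31.688 kips/bolt; interior L_c = 4.4375 − 1.25 = 3.1875, R_n = 43.875 kips/bolt. φR_n = 0.75 × (3×31.688 + 6×43.875) = 268.7 kips.
Governing: min(456.3, 268.7) = 268.7 kips → bearing.

268.7 kips (bearing governs)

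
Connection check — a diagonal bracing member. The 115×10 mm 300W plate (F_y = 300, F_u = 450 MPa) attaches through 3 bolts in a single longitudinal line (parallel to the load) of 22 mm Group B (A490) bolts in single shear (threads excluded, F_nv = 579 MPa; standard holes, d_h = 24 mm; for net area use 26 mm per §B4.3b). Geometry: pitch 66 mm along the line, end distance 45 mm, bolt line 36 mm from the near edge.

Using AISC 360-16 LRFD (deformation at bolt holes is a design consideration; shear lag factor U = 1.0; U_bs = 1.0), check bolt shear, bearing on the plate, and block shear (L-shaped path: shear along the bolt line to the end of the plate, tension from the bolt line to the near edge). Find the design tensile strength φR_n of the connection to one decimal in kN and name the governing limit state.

Bolt shear: A_b = π(22)²/4 = 380.13 mm². φR_n = 0.75 × 579 × 380.13 × 3 × 1 = 495.2 kN.
Bearing (10 mm plate, F_u = 450 MPa): end bolts L_c = 45 − 24/2 = 33, R_n = min(1.2×33×10×450, 2.4×22×10×450) = 178.2 kN/bolt; interior L_c = 66 − 24 = 42, R_n = 226.8 kN/bolt. φR_n = 0.75 × (1×178.2 + 2×226.8) = 473.9 kN.
Block shear: shear path 1×[45+2×66] = 1×177 mm, A_gv = 1770, A_nv = 1×(177 − 2.5×26)×10 = 1120 mm²; tension to near edge: (36 − 0.5×26)×10 = 230 mm². R_n = min(0.6×450×1120, 0.6×300×1770) + 1.0×450×230 = min(302.4, 318.6) + 103.5 = 405.9 kN. φR_n = 0.75 × 405.9 = 304.4 kN.
Governing: min(495.2, 473.9, 304.4) = 304.4 kN → block shear.

304.4 kN (block shear governs)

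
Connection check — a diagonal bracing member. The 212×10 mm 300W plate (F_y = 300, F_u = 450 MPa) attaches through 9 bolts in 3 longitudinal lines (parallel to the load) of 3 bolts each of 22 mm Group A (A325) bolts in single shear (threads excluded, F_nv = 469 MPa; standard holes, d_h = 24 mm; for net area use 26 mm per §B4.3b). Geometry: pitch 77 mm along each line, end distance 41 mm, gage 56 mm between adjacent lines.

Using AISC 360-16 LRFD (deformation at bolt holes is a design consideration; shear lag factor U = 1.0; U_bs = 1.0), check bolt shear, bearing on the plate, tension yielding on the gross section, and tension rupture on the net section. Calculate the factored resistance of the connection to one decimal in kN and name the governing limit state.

Bolt shear: A_b = π(22)²/4 = 380.13 mm². φR_n = 0.75 × 469 × 380.13 × 9 × 1 = 1203.4 kN.
Bearing (10 mm plate, F_u = 450 MPa): end bolts L_c = 41 − 24/2 = 29, R_n = min(1.2×29×10×450, 2.4×22×10×450) = 156.6 kN/bolt; interior L_c = 77 − 24 = 53, R_n = 237.6 kN/bolt. φR_n = 0.75 × (3×156.6 + 6×237.6) = 1421.6 kN.
Tension yield (gross): A_g = 212×10 = 2120 mm². φR_n = 0.90 × 300 × 2120 = 572.4 kN.
Tension rupture (net): A_n = (212 − 3×26)×10 = 1340 mm² (U = 1.0, A_e = A_n). φR_n = 0.75 × 450 × 1340 = 452.3 kN.
Governing: min(1203.4, 1421.6, 572.4, 452.3) = 452.3 kN → net-section rupture.

452.3 kN (net-section rupture governs)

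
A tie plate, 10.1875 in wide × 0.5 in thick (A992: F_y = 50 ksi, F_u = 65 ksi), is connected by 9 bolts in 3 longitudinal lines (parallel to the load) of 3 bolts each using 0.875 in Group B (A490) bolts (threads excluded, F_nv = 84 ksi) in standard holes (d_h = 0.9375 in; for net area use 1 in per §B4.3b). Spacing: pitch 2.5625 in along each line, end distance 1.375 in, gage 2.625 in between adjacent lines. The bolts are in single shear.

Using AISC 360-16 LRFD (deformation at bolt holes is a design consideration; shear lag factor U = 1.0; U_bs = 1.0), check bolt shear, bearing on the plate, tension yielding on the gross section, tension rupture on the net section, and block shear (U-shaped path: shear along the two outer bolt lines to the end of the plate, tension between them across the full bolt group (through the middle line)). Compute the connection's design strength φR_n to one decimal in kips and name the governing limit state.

175.2 kips (net-section rupture governs)

Bolt shear: A_b = π(0.875)²/4 = 0.60132 in². φR_n = 0.75 × 84 × 0.60132 × 9 × 1 = 340.9 kips.
Bearing (0.5 in plate, F_u = 65 ksi): end bolts L_c = 1.375 − 0.9375/2 = 0.90625, R_n = min(1.2×0.90625×0.5×65, 2.4×0.875×0.5×65) = 35.344 kips/bolt; interior L_c = 2.5625 − 0.9375 = 1.625, R_n = 63.375 kips/bolt. φR_n = 0.75 × (3×35.344 + 6×63.375) = 364.7 kips.
Tension yield (gross): A_g = 10.1875×0.5 = 5.0938 in². φR_n = 0.90 × 50 × 5.0938 = 229.2 kips.
Tension rupture (net): A_n = (10.1875 − 3×1)×0.5 = 3.5938 in² (U = 1.0, A_e = A_n). φR_n = 0.75 × 65 × 3.5938 = 175.2 kips.
Block shear: shear path 2×[1.375+2×2.5625] = 2×6.5 in, A_gv = 6.5, A_nv = 2×(6.5 − 2.5×1)×0.5 = 4 in²; tension across gage: (5.25 − 2×1)×0.5 = 1.625 in². R_n = min(0.6×65×4, 0.6×50×6.5) + 1.0×65×1.625 = min(156, 195) + 105.63 = 261.63 kips. φR_n = 0.75 × 261.63 = 196.2 kips.
Governing: min(340.9, 364.7, 229.2, 175.2, 196.2) = 175.2 kips → net-section rupture.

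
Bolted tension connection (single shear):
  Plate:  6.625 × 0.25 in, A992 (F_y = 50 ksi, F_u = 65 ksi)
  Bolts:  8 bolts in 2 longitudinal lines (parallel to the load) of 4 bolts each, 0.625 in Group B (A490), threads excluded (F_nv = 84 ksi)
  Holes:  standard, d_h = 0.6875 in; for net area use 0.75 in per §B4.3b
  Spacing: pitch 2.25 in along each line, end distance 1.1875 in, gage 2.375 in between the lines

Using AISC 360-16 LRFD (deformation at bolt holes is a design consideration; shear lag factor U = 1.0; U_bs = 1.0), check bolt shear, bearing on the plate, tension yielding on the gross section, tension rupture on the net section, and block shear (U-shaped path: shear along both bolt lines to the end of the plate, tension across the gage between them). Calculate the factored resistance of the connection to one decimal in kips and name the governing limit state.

Bolt shear: A_b = π(0.625)²/4 = 0.3068 in². φR_n = 0.75 × 84 × 0.3068 × 8 × 1 = 154.6 kips.
Bearing (0.25 in plate, F_u = 65 ksi): end bolts L_c = 1.1875 − 0.6875/2 = 0.84375, R_n = min(1.2×0.84375×0.25×65, 2.4×0.625×0.25×65) = 16.453 kips/bolt; interior L_c = 2.25 − 0.6875 = 1.5625, R_n = 24.375 kips/bolt. φR_n = 0.75 × (2×16.453 + 6×24.375) = 134.4 kips.
Tension yield (gross): A_g = 6.625×0.25 = 1.6563 in². φR_n = 0.90 × 50 × 1.6563 = 74.5 kips.
Tension rupture (net): A_n = (6.625 − 2×0.75)×0.25 = 1.2813 in² (U = 1.0, A_e = A_n). φR_n = 0.75 × 65 × 1.2813 = 62.5 kips.
Block shear: shear path 2×[1.1875+3×2.25] = 2×7.9375 in, A_gv = 3.9688, A_nv = 2×(7.9375 − 3.5×0.75)×0.25 = 2.6563 in²; tension across gage: (2.375 − 1×0.75)×0.25 = 0.40625 in². R_n = min(0.6×65×2.6563, 0.6×50×3.9688) + 1.0×65×0.40625 = min(103.6, 119.06) + 26.406 = 130.01 kips. φR_n = 0.75 × 130.01 = 97.5 kips.
Governing: min(154.6, 134.4, 74.5, 62.5, 97.5) = 62.5 kips → net-section rupture.

62.5 kips (net-section rupture governs)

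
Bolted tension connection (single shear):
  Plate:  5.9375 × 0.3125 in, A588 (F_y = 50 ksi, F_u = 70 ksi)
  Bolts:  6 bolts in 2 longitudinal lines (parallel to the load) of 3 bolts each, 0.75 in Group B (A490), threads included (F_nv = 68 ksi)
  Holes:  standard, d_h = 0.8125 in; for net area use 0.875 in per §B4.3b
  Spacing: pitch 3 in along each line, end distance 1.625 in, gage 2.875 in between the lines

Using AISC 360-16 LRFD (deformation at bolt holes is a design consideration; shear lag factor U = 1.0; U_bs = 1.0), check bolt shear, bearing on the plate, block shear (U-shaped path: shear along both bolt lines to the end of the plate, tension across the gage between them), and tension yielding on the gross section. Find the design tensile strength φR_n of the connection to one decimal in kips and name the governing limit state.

83.5 kips (gross-section yield governs)

Bolt shear: A_b = π(0.75)²/4 = 0.44179 in². φR_n = 0.75 × 68 × 0.44179 × 6 × 1 = 135.2 kips.
Bearing (0.3125 in plate, F_u = 70 ksi): end bolts L_c = 1.625 − 0.8125/2 = 1.21875, R_n = min(1.2×1.21875×0.3125×70, 2.4×0.75×0.3125×70) = 31.992 kips/bolt; interior L_c = 3 − 0.8125 = 2.1875, R_n = 39.375 kips/bolt. φR_n = 0.75 × (2×31.992 + 4×39.375) = 166.1 kips.
Block shear: shear path 2×[1.625+2×3] = 2×7.625 in, A_gv = 4.7656, A_nv = 2×(7.625 − 2.5×0.875)×0.3125 = 3.3984 in²; tension across gage: (2.875 − 1×0.875)×0.3125 = 0.625 in². R_n = min(0.6×70×3.3984, 0.6×50×4.7656) + 1.0×70×0.625 = min(142.73, 142.97) + 43.75 = 186.48 kips. φR_n = 0.75 × 186.48 = 139.9 kips.
Tension yield (gross): A_g = 5.9375×0.3125 = 1.8555 in². φR_n = 0.90 × 50 × 1.8555 = 83.5 kips.
Governing: min(135.2, 166.1, 139.9, 83.5) = 83.5 kips → gross-section yield.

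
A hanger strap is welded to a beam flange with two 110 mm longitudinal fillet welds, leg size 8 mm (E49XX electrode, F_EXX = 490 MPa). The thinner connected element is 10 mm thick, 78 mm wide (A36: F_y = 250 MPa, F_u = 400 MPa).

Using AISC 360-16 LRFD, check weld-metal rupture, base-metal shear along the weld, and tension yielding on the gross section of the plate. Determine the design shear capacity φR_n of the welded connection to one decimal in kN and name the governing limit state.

Weld metal: throat = 0.707×8 = 5.656 mm, L = 2×110 = 220 mm. φR_n = 0.75 × 0.6 × 490 × 5.656 × 220 = 274.4 kN.
Base metal shear (10 mm plate): yield φR_n = 1.0×0.6×250×10×220 = 330.0 kN; rupture φR_n = 0.75×0.6×400×10×220 = 396.0 kN; take 330.0 kN (yield).
Tension yield (gross): A_g = 78×10 = 780 mm². φR_n = 0.90 × 250 × 780 = 175.5 kN.
Governing: min(274.4, 330.0, 175.5) = 175.5 kN → gross-section yield.

175.5 kN (gross-section yield governs)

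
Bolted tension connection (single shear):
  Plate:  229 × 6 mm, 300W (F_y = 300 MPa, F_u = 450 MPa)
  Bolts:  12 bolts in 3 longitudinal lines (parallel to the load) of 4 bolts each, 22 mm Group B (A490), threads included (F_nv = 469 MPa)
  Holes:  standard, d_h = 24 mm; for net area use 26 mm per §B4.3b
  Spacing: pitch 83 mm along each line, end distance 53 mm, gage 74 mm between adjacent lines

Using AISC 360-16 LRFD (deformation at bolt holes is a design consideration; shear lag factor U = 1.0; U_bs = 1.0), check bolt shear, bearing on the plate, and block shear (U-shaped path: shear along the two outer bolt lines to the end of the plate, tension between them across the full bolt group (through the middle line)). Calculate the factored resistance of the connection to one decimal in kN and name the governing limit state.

683.6 kN (block shear governs)

Bolt shear: A_b = π(22)²/4 = 380.13 mm². φR_n = 0.75 × 469 × 380.13 × 12 × 1 = 1604.5 kN.
Bearing (6 mm plate, F_u = 450 MPa): end bolts L_c = 53 − 24/2 = 41, R_n = min(1.2×41×6×450, 2.4×22×6×450) = 132.84 kN/bolt; interior L_c = 83 − 24 = 59, R_n = 142.56 kN/bolt. φR_n = 0.75 × (3×132.84 + 9×142.56) = 1261.2 kN.
Block shear: shear path 2×[53+3×83] = 2×302 mm, A_gv = 3624, A_nv = 2×(302 − 3.5×26)×6 = 2532 mm²; tension across gage: (148 − 2×26)×6 = 576 mm². R_n = min(0.6×450×2532, 0.6×300×3624) + 1.0×450×576 = min(683.64, 652.32) + 259.2 = 911.52 kN. φR_n = 0.75 × 911.52 = 683.6 kN.
Governing: min(1604.5, 1261.2, 683.6) = 683.6 kN → block shear.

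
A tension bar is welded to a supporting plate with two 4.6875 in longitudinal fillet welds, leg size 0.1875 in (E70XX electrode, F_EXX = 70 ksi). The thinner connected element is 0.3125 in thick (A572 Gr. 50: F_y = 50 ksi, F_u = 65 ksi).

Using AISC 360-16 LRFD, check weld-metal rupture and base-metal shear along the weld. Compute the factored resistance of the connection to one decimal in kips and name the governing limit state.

39.1 kips (weld metal governs)

Weld metal: throat = 0.707×0.1875 = 0.13256 in, L = 2×4.6875 = 9.375 in. φR_n = 0.75 × 0.6 × 70 × 0.13256 × 9.375 = 39.1 kips.
Base metal shear (0.3125 in plate): yield φR_n = 1.0×0.6×50×0.3125×9.375 = 87.9 kips; rupture φR_n = 0.75×0.6×65×0.3125×9.375 = 85.7 kips; take 85.7 kips (rupture).
Governing: min(39.1, 85.7) = 39.1 kips → weld metal.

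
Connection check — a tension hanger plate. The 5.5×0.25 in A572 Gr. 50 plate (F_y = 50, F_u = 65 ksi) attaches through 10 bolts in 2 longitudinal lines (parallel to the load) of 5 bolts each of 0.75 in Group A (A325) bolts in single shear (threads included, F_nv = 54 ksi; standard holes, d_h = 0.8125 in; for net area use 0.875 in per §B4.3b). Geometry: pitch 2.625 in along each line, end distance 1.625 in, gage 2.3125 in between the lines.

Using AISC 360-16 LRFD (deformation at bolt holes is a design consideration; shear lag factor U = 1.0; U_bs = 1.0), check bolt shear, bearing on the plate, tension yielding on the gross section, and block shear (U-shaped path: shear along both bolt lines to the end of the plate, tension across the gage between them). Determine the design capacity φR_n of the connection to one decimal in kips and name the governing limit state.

61.9 kips (gross-section yield governs)

Bolt shear: A_b = π(0.75)²/4 = 0.44179 in². φR_n = 0.75 × 54 × 0.44179 × 10 × 1 = 178.9 kips.
Bearing (0.25 in plate, F_u = 65 ksi): end bolts L_c = 1.625 − 0.8125/2 = 1.21875, R_n = min(1.2×1.21875×0.25×65, 2.4×0.75×0.25×65) = 23.766 kips/bolt; interior L_c = 2.625 − 0.8125 = 1.8125, R_n = 29.25 kips/bolt. φR_n = 0.75 × (2×23.766 + 8×29.25) = 211.1 kips.
Tension yield (gross): A_g = 5.5×0.25 = 1.375 in². φR_n = 0.90 × 50 × 1.375 = 61.9 kips.
Block shear: shear path 2×[1.625+4×2.625] = 2×12.125 in, A_gv = 6.0625, A_nv = 2×(12.125 − 4.5×0.875)×0.25 = 4.0938 in²; tension across gage: (2.3125 − 1×0.875)×0.25 = 0.35938 in². R_n = min(0.6×65×4.0938, 0.6×50×6.0625) + 1.0×65×0.35938 = min(159.66, 181.88) + 23.36 = 183.02 kips. φR_n = 0.75 × 183.02 = 137.3 kips.
Governing: min(178.9, 211.1, 61.9, 137.3) = 61.9 kips → gross-section yield.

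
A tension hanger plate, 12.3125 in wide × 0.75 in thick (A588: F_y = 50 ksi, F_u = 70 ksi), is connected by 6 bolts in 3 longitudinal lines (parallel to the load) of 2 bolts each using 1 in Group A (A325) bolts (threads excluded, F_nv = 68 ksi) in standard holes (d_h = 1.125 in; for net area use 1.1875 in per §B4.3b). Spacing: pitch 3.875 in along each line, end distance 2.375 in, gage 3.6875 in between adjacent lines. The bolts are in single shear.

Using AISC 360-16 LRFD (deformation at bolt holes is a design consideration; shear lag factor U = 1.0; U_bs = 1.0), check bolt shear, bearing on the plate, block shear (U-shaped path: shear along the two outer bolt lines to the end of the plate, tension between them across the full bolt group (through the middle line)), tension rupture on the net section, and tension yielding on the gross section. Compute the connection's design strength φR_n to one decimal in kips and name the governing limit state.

Bolt shear: A_b = π(1)²/4 = 0.7854 in². φR_n = 0.75 × 68 × 0.7854 × 6 × 1 = 240.3 kips.
Bearing (0.75 in plate, F_u = 70 ksi): end bolts L_c = 2.375 − 1.125/2 = 1.8125, R_n = min(1.2×1.8125×0.75×70, 2.4×1×0.75×70) = 114.19 kips/bolt; interior L_c = 3.875 − 1.125 = 2.75, R_n = 126 kips/bolt. φR_n = 0.75 × (3×114.19 + 3×126) = 540.4 kips.
Block shear: shear path 2×[2.375+1×3.875] = 2×6.25 in, A_gv = 9.375, A_nv = 2×(6.25 − 1.5×1.1875)×0.75 = 6.7031 in²; tension across gage: (7.375 − 2×1.1875)×0.75 = 3.75 in². R_n = min(0.6×70×6.7031, 0.6×50×9.375) + 1.0×70×3.75 = min(281.53, 281.25) + 262.5 = 543.75 kips. φR_n = 0.75 × 543.75 = 407.8 kips.
Tension rupture (net): A_n = (12.3125 − 3×1.1875)×0.75 = 6.5625 in² (U = 1.0, A_e = A_n). φR_n = 0.75 × 70 × 6.5625 = 344.5 kips.
Tension yield (gross): A_g = 12.3125×0.75 = 9.2344 in². φR_n = 0.90 × 50 × 9.2344 = 415.5 kips.
Governing: min(240.3, 540.4, 407.8, 344.5, 415.5) = 240.3 kips → bolt shear.

240.3 kips (bolt shear governs)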